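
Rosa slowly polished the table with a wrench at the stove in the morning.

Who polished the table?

Rosa

'Rosa' marks the agent of the polishing event.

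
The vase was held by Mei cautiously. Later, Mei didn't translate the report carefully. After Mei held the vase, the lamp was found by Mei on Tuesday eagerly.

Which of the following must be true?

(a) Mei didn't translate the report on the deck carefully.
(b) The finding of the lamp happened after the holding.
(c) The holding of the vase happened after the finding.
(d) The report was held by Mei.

(a) Entailed — under negation, adding a further restriction is entailed: if no such translating event occurred, none occurred on the deck either.
(b) Entailed — the narrative places the holding before the finding.
(c) Not entailed — the narrative places the holding before the finding, not after.
(d) Not entailed — Mei held the vase, not the report; the report belongs to the translating event.

(a), (b)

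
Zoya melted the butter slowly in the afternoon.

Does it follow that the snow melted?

Nothing is said about any snow; only the butter is affected.

no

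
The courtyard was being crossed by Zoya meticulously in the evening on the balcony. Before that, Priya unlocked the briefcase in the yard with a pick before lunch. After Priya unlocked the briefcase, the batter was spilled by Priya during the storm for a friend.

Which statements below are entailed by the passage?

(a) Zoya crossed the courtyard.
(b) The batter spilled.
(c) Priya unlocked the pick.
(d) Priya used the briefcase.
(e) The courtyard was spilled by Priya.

(a) Not entailed — 'was crossing' is progressive on an accomplishment; it does not entail the completed 'crossed'.
(b) Entailed — 'Priya spilled the batter' is causative; it entails the inchoative 'the batter spilled'.
(c) Not entailed — the pick is the instrument, not what was unlocked.
(d) Not entailed — the briefcase is the patient, not an instrument — Priya used a pick.
(e) Not entailed — Priya spilled the batter, not the courtyard; the courtyard belongs to the crossing event.

(b)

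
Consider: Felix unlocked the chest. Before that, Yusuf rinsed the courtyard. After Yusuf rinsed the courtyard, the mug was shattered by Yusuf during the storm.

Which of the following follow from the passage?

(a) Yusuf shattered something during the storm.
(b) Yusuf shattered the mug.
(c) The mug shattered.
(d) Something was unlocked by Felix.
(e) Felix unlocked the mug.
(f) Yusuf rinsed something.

(a) Entailed — every conjunct here is already in the original shattering event.
(b) Entailed — dropping 'during the storm' leaves a sub-description the original still satisfies.
(c) Entailed — 'Yusuf shattered the mug' is causative; it entails the inchoative 'the mug shattered'.
(d) Entailed — the original entails any weakening of itself; this just generalizes the patient.
(e) Not entailed — Felix unlocked the chest, not the mug; the mug belongs to the shattering event.
(f) Entailed — generalizing the patient leaves a sub-description the original still satisfies.

(a), (b), (c), (d), (f)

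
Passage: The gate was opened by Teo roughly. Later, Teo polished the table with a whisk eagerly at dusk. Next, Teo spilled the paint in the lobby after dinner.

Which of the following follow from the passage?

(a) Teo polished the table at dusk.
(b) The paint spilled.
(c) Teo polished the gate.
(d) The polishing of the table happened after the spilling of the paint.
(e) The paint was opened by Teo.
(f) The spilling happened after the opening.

(a), (b), (f)

(a) Entailed — the original entails any weakening of itself; this just drops 'eagerly', 'with a whisk'.
(b) Entailed — 'Teo spilled the paint' is causative; it entails the inchoative 'the paint spilled'.
(c) Not entailed — Teo polished the table, not the gate; the gate belongs to the opening event.
(d) Not entailed — the narrative places the polishing before the spilling, not after.
(e) Not entailed — Teo opened the gate, not the paint; the paint belongs to the spilling event.
(f) Entailed — the narrative places the opening before the spilling.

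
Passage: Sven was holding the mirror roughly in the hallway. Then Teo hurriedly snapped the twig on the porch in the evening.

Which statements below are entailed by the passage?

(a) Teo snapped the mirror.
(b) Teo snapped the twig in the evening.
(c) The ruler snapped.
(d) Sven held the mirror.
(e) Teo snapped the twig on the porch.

(b), (d), (e)

(a) Not entailed — Teo snapped the twig, not the mirror; the mirror belongs to the holding event.
(b) Entailed — dropping 'on the porch', 'hurriedly' leaves a sub-description the original still satisfies.
(c) Not entailed — the twig is what snapped, not the ruler.
(d) Entailed — 'hold' is an activity; 'was holding' entails that some holding happened, so 'held' holds.
(e) Entailed — dropping 'hurriedly', 'in the evening' leaves a sub-description the original still satisfies.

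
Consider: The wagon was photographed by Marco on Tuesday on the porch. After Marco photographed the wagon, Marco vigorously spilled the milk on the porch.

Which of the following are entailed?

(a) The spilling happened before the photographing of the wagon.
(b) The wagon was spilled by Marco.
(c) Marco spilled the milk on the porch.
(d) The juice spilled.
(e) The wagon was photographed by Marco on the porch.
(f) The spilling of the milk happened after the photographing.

(c), (e), (f)

(a) Not entailed — the narrative places the photographing before the spilling, not after.
(b) Not entailed — Marco spilled the milk, not the wagon; the wagon belongs to the photographing event.
(c) Entailed — every conjunct here is already in the original spilling event.
(d) Not entailed — the milk is what spilled, not the juice.
(e) Entailed — this follows by dropping conjuncts from the photographing event's description.
(f) Entailed — the narrative places the photographing before the spilling.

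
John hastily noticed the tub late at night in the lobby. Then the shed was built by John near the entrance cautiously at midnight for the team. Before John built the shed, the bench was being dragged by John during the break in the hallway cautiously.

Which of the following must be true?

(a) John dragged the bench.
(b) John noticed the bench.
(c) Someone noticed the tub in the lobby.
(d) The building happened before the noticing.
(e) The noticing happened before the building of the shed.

(a) Entailed — 'drag' is an activity; 'was dragging' entails that some dragging happened, so 'dragged' holds.
(b) Not entailed — John noticed the tub, not the bench; the bench belongs to the dragging event.
(c) Entailed — dropping 'hastily', 'late at night' and generalizing the agent leaves a sub-description the original still satisfies.
(d) Not entailed — the narrative places the noticing before the building, not after.
(e) Entailed — the narrative places the noticing before the building.

(a), (c), (e)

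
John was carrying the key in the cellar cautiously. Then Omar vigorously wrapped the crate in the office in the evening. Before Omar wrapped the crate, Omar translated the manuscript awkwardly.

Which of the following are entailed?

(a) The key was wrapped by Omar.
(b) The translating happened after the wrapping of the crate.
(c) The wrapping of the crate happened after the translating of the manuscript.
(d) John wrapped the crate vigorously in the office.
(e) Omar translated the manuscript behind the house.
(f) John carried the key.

(a) Not entailed — Omar wrapped the crate, not the key; the key belongs to the carrying event.
(b) Not entailed — the narrative places the translating before the wrapping, not after.
(c) Entailed — the narrative places the translating before the wrapping.
(d) Not entailed — the passage has Omar wrapping the crate, not John.
(e) Not entailed — 'behind the house' adds information not in the original event.
(f) Entailed — 'carry' is an activity; 'was carrying' entails that some carrying happened, so 'carried' holds.

(c), (f)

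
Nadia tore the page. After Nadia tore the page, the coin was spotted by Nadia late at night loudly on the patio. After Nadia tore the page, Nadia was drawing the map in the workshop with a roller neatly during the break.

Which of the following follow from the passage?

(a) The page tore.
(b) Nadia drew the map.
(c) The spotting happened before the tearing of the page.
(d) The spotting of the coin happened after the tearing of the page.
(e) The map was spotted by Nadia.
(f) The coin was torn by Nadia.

(a), (d)

(a) Entailed — 'Nadia tore the page' is causative; it entails the inchoative 'the page tore'.
(b) Not entailed — 'was drawing' is progressive on an accomplishment; it does not entail the completed 'drew'.
(c) Not entailed — the narrative places the tearing before the spotting, not after.
(d) Entailed — the narrative places the tearing before the spotting.
(e) Not entailed — Nadia spotted the coin, not the map; the map belongs to the drawing event.
(f) Not entailed — Nadia tore the page, not the coin; the coin belongs to the spotting event.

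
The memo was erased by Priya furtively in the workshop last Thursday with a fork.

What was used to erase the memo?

'with a fork' marks the instrument of the erasing event.

a fork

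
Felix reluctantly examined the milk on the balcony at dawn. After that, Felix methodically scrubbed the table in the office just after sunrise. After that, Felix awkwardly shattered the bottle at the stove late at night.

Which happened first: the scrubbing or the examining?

the examining

The connectives place the examining before the scrubbing.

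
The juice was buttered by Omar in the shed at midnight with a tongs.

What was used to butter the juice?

'with a tongs' marks the instrument of the buttering event.

a tongs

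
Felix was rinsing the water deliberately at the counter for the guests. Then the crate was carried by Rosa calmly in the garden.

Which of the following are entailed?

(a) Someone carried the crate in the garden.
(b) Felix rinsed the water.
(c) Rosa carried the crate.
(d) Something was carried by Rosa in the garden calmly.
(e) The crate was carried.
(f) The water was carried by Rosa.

(a) Entailed — every conjunct here is already in the original carrying event.
(b) Entailed — 'rinse' is an activity; 'was rinsing' entails that some rinsing happened, so 'rinsed' holds.
(c) Entailed — dropping 'in the garden', 'calmly' leaves a sub-description the original still satisfies.
(d) Entailed — this follows by dropping conjuncts from the carrying event's description.
(e) Entailed — the original entails any weakening of itself; this just drops 'in the garden', 'calmly' and generalizes the agent.
(f) Not entailed — Rosa carried the crate, not the water; the water belongs to the rinsing event.

(a), (b), (c), (d), (e)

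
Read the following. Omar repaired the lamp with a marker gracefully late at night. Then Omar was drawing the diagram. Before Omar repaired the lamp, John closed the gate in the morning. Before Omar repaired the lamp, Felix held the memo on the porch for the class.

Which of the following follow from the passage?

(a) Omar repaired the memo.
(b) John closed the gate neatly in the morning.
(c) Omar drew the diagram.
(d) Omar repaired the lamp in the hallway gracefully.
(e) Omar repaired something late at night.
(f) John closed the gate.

(a) Not entailed — Omar repaired the lamp, not the memo; the memo belongs to the holding event.
(b) Not entailed — 'neatly' adds information not in the original event.
(c) Not entailed — 'was drawing' is progressive on an accomplishment; it does not entail the completed 'drew'.
(d) Not entailed — 'in the hallway' adds information not in the original event.
(e) Entailed — the original entails any weakening of itself; this just drops 'with a marker', 'gracefully' and generalizes the patient.
(f) Entailed — this follows by dropping conjuncts from the closing event's description.

(e), (f)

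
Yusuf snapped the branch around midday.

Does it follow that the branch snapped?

'Yusuf snapped the branch' is the causative; it entails the inchoative 'the branch snapped'.

yes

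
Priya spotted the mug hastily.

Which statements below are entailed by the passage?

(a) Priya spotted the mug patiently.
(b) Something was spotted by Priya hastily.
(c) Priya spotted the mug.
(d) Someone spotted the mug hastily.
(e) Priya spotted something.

(b), (c), (d), (e)

(a) Not entailed — 'patiently' adds a manner not in (and inconsistent with) the original.
(b) Entailed — the original entails any weakening of itself; this just generalizes the patient.
(c) Entailed — every conjunct here is already in the original spotting event.
(d) Entailed — every conjunct here is already in the original spotting event.
(e) Entailed — dropping 'hastily' and generalizing the patient leaves a sub-description the original still satisfies.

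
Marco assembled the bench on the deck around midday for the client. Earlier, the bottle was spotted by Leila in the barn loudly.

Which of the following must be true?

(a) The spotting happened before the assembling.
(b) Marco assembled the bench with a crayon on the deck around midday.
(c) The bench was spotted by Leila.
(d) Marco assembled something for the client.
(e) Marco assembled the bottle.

(a), (d)

(a) Entailed — the narrative places the spotting before the assembling.
(b) Not entailed — 'with a crayon' adds information not in the original event.
(c) Not entailed — Leila spotted the bottle, not the bench; the bench belongs to the assembling event.
(d) Entailed — every conjunct here is already in the original assembling event.
(e) Not entailed — Marco assembled the bench, not the bottle; the bottle belongs to the spotting event.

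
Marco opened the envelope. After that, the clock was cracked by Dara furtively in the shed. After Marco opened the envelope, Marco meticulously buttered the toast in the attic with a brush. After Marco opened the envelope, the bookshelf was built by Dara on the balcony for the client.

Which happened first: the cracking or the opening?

The connectives place the opening before the cracking.

the opening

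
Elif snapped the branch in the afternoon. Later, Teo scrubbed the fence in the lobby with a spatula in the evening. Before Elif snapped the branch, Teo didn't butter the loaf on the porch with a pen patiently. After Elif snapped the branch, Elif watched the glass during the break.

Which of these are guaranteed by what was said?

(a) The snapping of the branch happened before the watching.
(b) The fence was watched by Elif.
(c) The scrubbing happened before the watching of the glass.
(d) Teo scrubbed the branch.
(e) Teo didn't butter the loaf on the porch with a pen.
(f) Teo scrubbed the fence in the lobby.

(a) Entailed — the narrative places the snapping before the watching.
(b) Not entailed — Elif watched the glass, not the fence; the fence belongs to the scrubbing event.
(c) Not entailed — the narrative doesn't order the scrubbing relative to the watching.
(d) Not entailed — Teo scrubbed the fence, not the branch; the branch belongs to the snapping event.
(e) Not entailed — dropping 'patiently' under negation is not valid — the original leaves open that Teo buttered the loaf some other way.
(f) Entailed — this follows by dropping conjuncts from the scrubbing event's description.

(a), (f)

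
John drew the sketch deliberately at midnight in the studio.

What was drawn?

the sketch

'the sketch' marks the patient of the drawing event.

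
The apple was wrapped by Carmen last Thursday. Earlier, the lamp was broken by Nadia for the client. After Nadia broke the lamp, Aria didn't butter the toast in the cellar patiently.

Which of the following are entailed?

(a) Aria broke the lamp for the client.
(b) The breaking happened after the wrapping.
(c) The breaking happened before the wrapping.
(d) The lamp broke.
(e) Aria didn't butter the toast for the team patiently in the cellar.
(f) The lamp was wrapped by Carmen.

(c), (d), (e)

(a) Not entailed — the passage has Nadia breaking the lamp, not Aria.
(b) Not entailed — the narrative places the breaking before the wrapping, not after.
(c) Entailed — the narrative places the breaking before the wrapping.
(d) Entailed — 'Nadia broke the lamp' is causative; it entails the inchoative 'the lamp broke'.
(e) Entailed — under negation, adding a further restriction is entailed: if no such buttering event occurred, none occurred for the team either.
(f) Not entailed — Carmen wrapped the apple, not the lamp; the lamp belongs to the breaking event.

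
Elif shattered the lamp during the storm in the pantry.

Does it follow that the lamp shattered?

'Elif shattered the lamp' is the causative; it entails the inchoative 'the lamp shattered'.

yes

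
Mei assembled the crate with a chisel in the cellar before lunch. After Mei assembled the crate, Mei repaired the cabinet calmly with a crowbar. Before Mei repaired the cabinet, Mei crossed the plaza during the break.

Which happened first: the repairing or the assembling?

the assembling

The connectives place the assembling before the repairing.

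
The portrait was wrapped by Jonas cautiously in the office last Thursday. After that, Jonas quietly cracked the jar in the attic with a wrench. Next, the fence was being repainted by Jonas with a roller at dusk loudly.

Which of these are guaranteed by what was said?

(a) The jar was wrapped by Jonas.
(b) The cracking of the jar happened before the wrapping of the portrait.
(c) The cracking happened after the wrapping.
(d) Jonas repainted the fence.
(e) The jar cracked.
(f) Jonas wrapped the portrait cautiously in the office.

(c), (e), (f)

(a) Not entailed — Jonas wrapped the portrait, not the jar; the jar belongs to the cracking event.
(b) Not entailed — the narrative places the wrapping before the cracking, not after.
(c) Entailed — the narrative places the wrapping before the cracking.
(d) Not entailed — 'was repainting' is progressive on an accomplishment; it does not entail the completed 'repainted'.
(e) Entailed — 'Jonas cracked the jar' is causative; it entails the inchoative 'the jar cracked'.
(f) Entailed — this follows by dropping conjuncts from the wrapping event's description.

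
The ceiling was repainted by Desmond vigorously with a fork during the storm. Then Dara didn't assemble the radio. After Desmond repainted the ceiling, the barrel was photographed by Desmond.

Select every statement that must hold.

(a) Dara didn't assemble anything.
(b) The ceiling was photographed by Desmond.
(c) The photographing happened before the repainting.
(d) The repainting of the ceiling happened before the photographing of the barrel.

(d)

(a) Not entailed — the original only denies this specific event; Dara may have assembled something else.
(b) Not entailed — Desmond photographed the barrel, not the ceiling; the ceiling belongs to the repainting event.
(c) Not entailed — the narrative places the repainting before the photographing, not after.
(d) Entailed — the narrative places the repainting before the photographing.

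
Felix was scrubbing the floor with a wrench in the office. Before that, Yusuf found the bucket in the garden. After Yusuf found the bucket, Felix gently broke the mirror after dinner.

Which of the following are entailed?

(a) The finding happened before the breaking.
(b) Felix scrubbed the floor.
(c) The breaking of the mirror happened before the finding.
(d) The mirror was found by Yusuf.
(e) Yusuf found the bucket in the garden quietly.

(a) Entailed — the narrative places the finding before the breaking.
(b) Entailed — 'scrub' is an activity; 'was scrubbing' entails that some scrubbing happened, so 'scrubbed' holds.
(c) Not entailed — the narrative places the finding before the breaking, not after.
(d) Not entailed — Yusuf found the bucket, not the mirror; the mirror belongs to the breaking event.
(e) Not entailed — 'quietly' adds information not in the original event.

(a), (b)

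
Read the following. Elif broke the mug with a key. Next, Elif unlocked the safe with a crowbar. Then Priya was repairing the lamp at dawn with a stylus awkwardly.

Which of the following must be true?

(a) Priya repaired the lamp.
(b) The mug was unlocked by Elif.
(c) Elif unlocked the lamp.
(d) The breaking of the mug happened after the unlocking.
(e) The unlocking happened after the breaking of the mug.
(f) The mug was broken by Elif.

(e), (f)

(a) Not entailed — 'was repairing' is progressive on an accomplishment; it does not entail the completed 'repaired'.
(b) Not entailed — Elif unlocked the safe, not the mug; the mug belongs to the breaking event.
(c) Not entailed — Elif unlocked the safe, not the lamp; the lamp belongs to the repairing event.
(d) Not entailed — the narrative places the breaking before the unlocking, not after.
(e) Entailed — the narrative places the breaking before the unlocking.
(f) Entailed — the original entails any weakening of itself; this just drops 'with a key'.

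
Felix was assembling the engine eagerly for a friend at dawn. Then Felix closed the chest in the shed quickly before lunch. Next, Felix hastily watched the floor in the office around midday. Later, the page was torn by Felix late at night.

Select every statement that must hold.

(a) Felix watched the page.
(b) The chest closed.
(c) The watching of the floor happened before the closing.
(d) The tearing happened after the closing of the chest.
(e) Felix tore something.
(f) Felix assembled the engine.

(a) Not entailed — Felix watched the floor, not the page; the page belongs to the tearing event.
(b) Entailed — 'Felix closed the chest' is causative; it entails the inchoative 'the chest closed'.
(c) Not entailed — the narrative places the closing before the watching, not after.
(d) Entailed — the narrative places the closing before the tearing.
(e) Entailed — dropping 'late at night' and generalizing the patient leaves a sub-description the original still satisfies.
(f) Not entailed — 'was assembling' is progressive on an accomplishment; it does not entail the completed 'assembled'.

(b), (d), (e)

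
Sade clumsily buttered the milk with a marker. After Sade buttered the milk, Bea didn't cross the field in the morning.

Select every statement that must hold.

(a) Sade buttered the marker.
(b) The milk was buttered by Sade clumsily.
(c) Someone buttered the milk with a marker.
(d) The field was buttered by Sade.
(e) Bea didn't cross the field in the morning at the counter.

(b), (c), (e)

(a) Not entailed — the marker is the instrument, not what was buttered.
(b) Entailed — this follows by dropping conjuncts from the buttering event's description.
(c) Entailed — every conjunct here is already in the original buttering event.
(d) Not entailed — Sade buttered the milk, not the field; the field belongs to the crossing event.
(e) Entailed — under negation, adding a further restriction is entailed: if no such crossing event occurred, none occurred at the counter either.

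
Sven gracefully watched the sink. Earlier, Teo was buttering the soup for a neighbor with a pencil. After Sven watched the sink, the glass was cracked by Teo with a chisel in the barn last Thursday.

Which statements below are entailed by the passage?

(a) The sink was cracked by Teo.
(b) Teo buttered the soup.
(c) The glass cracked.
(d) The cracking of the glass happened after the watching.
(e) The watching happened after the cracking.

(a) Not entailed — Teo cracked the glass, not the sink; the sink belongs to the watching event.
(b) Not entailed — 'was buttering' is progressive on an accomplishment; it does not entail the completed 'buttered'.
(c) Entailed — 'Teo cracked the glass' is causative; it entails the inchoative 'the glass cracked'.
(d) Entailed — the narrative places the watching before the cracking.
(e) Not entailed — the narrative places the watching before the cracking, not after.

(c), (d)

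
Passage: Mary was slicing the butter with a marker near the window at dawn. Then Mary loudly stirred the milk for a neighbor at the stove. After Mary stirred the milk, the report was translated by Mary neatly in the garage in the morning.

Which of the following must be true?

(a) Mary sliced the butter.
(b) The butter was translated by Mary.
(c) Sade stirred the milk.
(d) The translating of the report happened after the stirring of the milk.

(d)

(a) Not entailed — 'was slicing' is progressive on an accomplishment; it does not entail the completed 'sliced'.
(b) Not entailed — Mary translated the report, not the butter; the butter belongs to the slicing event.
(c) Not entailed — the passage has Mary stirring the milk, not Sade.
(d) Entailed — the narrative places the stirring before the translating.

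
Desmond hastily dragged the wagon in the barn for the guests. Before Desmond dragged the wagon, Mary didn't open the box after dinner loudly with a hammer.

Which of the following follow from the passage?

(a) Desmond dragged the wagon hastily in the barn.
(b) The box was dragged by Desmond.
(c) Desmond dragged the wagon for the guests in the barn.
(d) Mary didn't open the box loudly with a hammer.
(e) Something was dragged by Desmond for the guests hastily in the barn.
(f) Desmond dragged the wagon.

(a), (c), (e), (f)

(a) Entailed — the original entails any weakening of itself; this just drops 'for the guests'.
(b) Not entailed — Desmond dragged the wagon, not the box; the box belongs to the opening event.
(c) Entailed — dropping 'hastily' leaves a sub-description the original still satisfies.
(d) Not entailed — dropping 'after dinner' under negation is not valid — the original leaves open that Mary opened the box some other way.
(e) Entailed — this follows by dropping conjuncts from the dragging event's description.
(f) Entailed — the original entails any weakening of itself; this just drops 'hastily', 'in the barn', 'for the guests'.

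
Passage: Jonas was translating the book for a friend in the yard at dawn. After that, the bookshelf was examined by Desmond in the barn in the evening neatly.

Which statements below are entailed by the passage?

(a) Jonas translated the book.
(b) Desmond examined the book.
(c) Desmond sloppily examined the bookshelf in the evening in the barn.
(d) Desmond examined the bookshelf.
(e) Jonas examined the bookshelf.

(d)

(a) Not entailed — 'was translating' is progressive on an accomplishment; it does not entail the completed 'translated'.
(b) Not entailed — Desmond examined the bookshelf, not the book; the book belongs to the translating event.
(c) Not entailed — 'sloppily' adds a manner not in (and inconsistent with) the original.
(d) Entailed — this follows by dropping conjuncts from the examining event's description.
(e) Not entailed — the passage has Desmond examining the bookshelf, not Jonas.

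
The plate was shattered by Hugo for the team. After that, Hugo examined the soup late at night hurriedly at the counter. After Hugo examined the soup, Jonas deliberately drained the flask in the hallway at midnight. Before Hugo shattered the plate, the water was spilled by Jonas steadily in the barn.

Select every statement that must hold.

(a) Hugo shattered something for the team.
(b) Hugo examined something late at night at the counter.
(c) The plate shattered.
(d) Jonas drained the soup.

(a) Entailed — this follows by dropping conjuncts from the shattering event's description.
(b) Entailed — dropping 'hurriedly' and generalizing the patient leaves a sub-description the original still satisfies.
(c) Entailed — 'Hugo shattered the plate' is causative; it entails the inchoative 'the plate shattered'.
(d) Not entailed — Jonas drained the flask, not the soup; the soup belongs to the examining event.

(a), (b), (c)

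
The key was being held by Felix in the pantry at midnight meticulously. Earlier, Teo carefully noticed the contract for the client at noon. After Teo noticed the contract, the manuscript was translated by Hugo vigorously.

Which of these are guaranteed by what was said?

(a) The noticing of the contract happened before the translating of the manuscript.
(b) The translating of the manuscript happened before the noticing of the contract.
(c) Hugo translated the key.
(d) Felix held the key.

(a) Entailed — the narrative places the noticing before the translating.
(b) Not entailed — the narrative places the noticing before the translating, not after.
(c) Not entailed — Hugo translated the manuscript, not the key; the key belongs to the holding event.
(d) Entailed — 'hold' is an activity; 'was holding' entails that some holding happened, so 'held' holds.

(a), (d)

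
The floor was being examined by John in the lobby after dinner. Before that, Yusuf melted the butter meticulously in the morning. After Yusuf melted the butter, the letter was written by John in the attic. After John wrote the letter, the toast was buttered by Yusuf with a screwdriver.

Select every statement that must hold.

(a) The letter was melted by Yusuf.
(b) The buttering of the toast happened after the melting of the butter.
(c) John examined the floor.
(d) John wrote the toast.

(b), (c)

(a) Not entailed — Yusuf melted the butter, not the letter; the letter belongs to the writing event.
(b) Entailed — the narrative places the melting before the buttering.
(c) Entailed — 'examine' is an activity; 'was examining' entails that some examining happened, so 'examined' holds.
(d) Not entailed — John wrote the letter, not the toast; the toast belongs to the buttering event.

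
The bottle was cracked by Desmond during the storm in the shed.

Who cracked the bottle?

Desmond

'Desmond' marks the agent of the cracking event.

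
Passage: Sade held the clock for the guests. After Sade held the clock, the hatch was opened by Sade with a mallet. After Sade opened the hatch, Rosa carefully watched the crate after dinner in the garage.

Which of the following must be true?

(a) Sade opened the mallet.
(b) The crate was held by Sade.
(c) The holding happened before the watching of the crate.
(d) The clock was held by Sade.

(c), (d)

(a) Not entailed — the mallet is the instrument, not what was opened.
(b) Not entailed — Sade held the clock, not the crate; the crate belongs to the watching event.
(c) Entailed — the narrative places the holding before the watching.
(d) Entailed — every conjunct here is already in the original holding event.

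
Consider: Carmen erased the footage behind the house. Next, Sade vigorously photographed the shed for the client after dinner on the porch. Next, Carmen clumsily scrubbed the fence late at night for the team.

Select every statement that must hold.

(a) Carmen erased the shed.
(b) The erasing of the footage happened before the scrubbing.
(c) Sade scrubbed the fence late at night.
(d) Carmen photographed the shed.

(a) Not entailed — Carmen erased the footage, not the shed; the shed belongs to the photographing event.
(b) Entailed — the narrative places the erasing before the scrubbing.
(c) Not entailed — the passage has Carmen scrubbing the fence, not Sade.
(d) Not entailed — the passage has Sade photographing the shed, not Carmen.

(b)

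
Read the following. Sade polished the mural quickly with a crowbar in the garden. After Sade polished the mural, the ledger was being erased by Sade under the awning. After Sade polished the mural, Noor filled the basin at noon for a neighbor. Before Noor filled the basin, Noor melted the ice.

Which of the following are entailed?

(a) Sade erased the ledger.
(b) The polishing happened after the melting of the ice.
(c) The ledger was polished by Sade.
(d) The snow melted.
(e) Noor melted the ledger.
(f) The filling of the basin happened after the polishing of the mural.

(a) Not entailed — 'was erasing' is progressive on an accomplishment; it does not entail the completed 'erased'.
(b) Not entailed — the narrative doesn't order the melting relative to the polishing.
(c) Not entailed — Sade polished the mural, not the ledger; the ledger belongs to the erasing event.
(d) Not entailed — the ice is what melted, not the snow.
(e) Not entailed — Noor melted the ice, not the ledger; the ledger belongs to the erasing event.
(f) Entailed — the narrative places the polishing before the filling.

(f)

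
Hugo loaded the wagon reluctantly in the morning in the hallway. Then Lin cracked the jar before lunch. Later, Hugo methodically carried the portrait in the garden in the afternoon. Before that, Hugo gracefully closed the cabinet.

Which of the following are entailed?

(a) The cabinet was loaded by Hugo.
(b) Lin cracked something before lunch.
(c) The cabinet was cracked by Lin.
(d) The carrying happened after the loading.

(a) Not entailed — Hugo loaded the wagon, not the cabinet; the cabinet belongs to the closing event.
(b) Entailed — the original entails any weakening of itself; this just generalizes the patient.
(c) Not entailed — Lin cracked the jar, not the cabinet; the cabinet belongs to the closing event.
(d) Entailed — the narrative places the loading before the carrying.

(b), (d)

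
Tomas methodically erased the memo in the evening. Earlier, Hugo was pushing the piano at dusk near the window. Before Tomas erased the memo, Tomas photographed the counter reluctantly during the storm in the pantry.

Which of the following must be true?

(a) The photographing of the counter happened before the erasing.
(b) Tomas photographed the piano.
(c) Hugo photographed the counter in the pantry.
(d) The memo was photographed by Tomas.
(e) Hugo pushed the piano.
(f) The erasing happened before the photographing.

(a), (e)

(a) Entailed — the narrative places the photographing before the erasing.
(b) Not entailed — Tomas photographed the counter, not the piano; the piano belongs to the pushing event.
(c) Not entailed — the passage has Tomas photographing the counter, not Hugo.
(d) Not entailed — Tomas photographed the counter, not the memo; the memo belongs to the erasing event.
(e) Entailed — 'push' is an activity; 'was pushing' entails that some pushing happened, so 'pushed' holds.
(f) Not entailed — the narrative places the photographing before the erasing, not after.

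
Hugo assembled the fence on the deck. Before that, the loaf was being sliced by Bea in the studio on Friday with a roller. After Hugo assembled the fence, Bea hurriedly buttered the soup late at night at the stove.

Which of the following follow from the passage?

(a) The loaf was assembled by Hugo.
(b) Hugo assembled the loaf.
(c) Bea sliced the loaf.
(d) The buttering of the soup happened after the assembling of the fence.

(a) Not entailed — Hugo assembled the fence, not the loaf; the loaf belongs to the slicing event.
(b) Not entailed — Hugo assembled the fence, not the loaf; the loaf belongs to the slicing event.
(c) Not entailed — 'was slicing' is progressive on an accomplishment; it does not entail the completed 'sliced'.
(d) Entailed — the narrative places the assembling before the buttering.

(d)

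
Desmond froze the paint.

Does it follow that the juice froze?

no

Nothing is said about any juice; only the paint is affected.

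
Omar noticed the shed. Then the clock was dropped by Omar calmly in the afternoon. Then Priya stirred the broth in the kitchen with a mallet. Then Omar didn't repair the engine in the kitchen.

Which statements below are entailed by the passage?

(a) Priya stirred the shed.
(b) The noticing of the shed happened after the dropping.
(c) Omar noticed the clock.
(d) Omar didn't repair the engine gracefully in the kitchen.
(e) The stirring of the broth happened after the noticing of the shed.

(d), (e)

(a) Not entailed — Priya stirred the broth, not the shed; the shed belongs to the noticing event.
(b) Not entailed — the narrative places the noticing before the dropping, not after.
(c) Not entailed — Omar noticed the shed, not the clock; the clock belongs to the dropping event.
(d) Entailed — under negation, adding a further restriction is entailed: if no such repairing event occurred, none occurred gracefully either.
(e) Entailed — the narrative places the noticing before the stirring.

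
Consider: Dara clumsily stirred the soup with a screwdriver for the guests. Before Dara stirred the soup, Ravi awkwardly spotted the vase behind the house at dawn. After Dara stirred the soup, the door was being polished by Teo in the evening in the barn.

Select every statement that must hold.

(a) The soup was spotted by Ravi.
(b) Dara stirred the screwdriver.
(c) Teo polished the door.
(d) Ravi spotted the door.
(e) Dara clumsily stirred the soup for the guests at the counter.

(a) Not entailed — Ravi spotted the vase, not the soup; the soup belongs to the stirring event.
(b) Not entailed — the screwdriver is the instrument, not what was stirred.
(c) Entailed — 'polish' is an activity; 'was polishing' entails that some polishing happened, so 'polished' holds.
(d) Not entailed — Ravi spotted the vase, not the door; the door belongs to the polishing event.
(e) Not entailed — 'at the counter' adds information not in the original event.

(c)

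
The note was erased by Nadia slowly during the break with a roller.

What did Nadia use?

'with a roller' marks the instrument of the erasing event.

a roller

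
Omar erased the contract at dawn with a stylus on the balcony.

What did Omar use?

a stylus

'with a stylus' marks the instrument of the erasing event.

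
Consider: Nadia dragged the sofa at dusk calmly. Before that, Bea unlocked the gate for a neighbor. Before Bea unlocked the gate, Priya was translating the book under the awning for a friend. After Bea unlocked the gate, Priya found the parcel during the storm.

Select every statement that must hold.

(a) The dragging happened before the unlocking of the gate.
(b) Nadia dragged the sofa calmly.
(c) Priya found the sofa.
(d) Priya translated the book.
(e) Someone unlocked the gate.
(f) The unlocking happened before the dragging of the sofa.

(b), (e), (f)

(a) Not entailed — the narrative places the unlocking before the dragging, not after.
(b) Entailed — every conjunct here is already in the original dragging event.
(c) Not entailed — Priya found the parcel, not the sofa; the sofa belongs to the dragging event.
(d) Not entailed — 'was translating' is progressive on an accomplishment; it does not entail the completed 'translated'.
(e) Entailed — dropping 'for a neighbor' and generalizing the agent leaves a sub-description the original still satisfies.
(f) Entailed — the narrative places the unlocking before the dragging.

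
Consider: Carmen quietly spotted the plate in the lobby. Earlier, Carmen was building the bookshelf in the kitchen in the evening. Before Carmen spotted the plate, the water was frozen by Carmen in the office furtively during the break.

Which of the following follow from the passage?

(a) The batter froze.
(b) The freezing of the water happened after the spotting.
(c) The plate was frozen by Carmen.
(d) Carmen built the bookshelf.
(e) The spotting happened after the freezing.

(a) Not entailed — the water is what froze, not the batter.
(b) Not entailed — the narrative places the freezing before the spotting, not after.
(c) Not entailed — Carmen froze the water, not the plate; the plate belongs to the spotting event.
(d) Not entailed — 'was building' is progressive on an accomplishment; it does not entail the completed 'built'.
(e) Entailed — the narrative places the freezing before the spotting.

(e)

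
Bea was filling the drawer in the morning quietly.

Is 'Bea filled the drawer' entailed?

no

'was filling' is progressive; for an accomplishment like 'fill the drawer', it doesn't entail completion.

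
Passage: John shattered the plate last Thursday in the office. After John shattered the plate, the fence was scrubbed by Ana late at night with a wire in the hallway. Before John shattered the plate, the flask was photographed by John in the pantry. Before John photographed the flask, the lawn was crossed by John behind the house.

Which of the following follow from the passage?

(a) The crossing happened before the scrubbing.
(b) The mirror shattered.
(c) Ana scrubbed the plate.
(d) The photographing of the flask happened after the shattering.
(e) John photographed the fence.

(a)

(a) Entailed — the narrative places the crossing before the scrubbing.
(b) Not entailed — the plate is what shattered, not the mirror.
(c) Not entailed — Ana scrubbed the fence, not the plate; the plate belongs to the shattering event.
(d) Not entailed — the narrative places the photographing before the shattering, not after.
(e) Not entailed — John photographed the flask, not the fence; the fence belongs to the scrubbing event.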